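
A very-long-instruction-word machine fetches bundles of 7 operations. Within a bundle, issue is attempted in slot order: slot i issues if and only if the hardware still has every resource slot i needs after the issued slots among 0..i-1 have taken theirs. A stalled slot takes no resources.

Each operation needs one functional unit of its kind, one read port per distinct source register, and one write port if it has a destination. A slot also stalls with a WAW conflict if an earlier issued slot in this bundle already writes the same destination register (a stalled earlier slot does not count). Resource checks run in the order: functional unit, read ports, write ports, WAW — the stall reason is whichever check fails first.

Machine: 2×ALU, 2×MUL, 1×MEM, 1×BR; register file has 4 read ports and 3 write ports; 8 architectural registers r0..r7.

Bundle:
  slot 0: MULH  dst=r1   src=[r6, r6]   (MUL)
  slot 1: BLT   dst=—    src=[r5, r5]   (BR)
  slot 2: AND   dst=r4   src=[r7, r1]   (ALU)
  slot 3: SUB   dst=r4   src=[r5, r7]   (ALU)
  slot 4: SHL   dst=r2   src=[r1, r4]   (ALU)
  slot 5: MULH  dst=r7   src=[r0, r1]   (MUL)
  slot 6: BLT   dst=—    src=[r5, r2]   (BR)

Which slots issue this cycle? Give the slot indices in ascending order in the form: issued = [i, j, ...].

issued = [0, 1, 2]

#0 MUL src=r6,r6 dispatched  <A:2 Mu:1 Ld:1 B:1 rd:3 wr:2>
#1 BR src=r5,r5 dispatched  <A:2 Mu:1 Ld:1 B:0 rd:2 wr:2>
#2 ALU src=r7,r1 dispatched  <A:1 Mu:1 Ld:1 B:0 rd:0 wr:1>
#3 ALU src=r5,r7 held:RD_PORT  <A:1 Mu:1 Ld:1 B:0 rd:0 wr:1>
#4 ALU src=r1,r4 held:RD_PORT  <A:1 Mu:1 Ld:1 B:0 rd:0 wr:1>
#5 MUL src=r0,r1 held:RD_PORT  <A:1 Mu:1 Ld:1 B:0 rd:0 wr:1>
#6 BR src=r5,r2 held:FU  <A:1 Mu:1 Ld:1 B:0 rd:0 wr:1>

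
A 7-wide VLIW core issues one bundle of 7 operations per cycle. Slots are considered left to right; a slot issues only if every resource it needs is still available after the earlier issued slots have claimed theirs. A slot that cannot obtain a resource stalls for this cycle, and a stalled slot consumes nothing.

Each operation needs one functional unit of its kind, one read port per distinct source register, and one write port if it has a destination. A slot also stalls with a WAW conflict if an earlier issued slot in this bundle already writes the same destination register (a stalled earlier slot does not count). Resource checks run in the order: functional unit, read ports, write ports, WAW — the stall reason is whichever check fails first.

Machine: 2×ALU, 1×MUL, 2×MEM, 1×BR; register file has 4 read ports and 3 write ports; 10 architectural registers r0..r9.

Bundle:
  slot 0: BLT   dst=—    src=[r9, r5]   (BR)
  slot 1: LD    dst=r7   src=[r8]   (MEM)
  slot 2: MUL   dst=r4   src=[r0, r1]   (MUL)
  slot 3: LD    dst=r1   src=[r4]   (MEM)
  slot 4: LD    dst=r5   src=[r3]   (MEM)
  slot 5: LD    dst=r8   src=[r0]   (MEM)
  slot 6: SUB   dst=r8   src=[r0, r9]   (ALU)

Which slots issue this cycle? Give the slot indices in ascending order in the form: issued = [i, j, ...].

issued = [0, 1, 3]

slot 0 (BR): ISSUE — free A2,Mu1,Ld2,B0 rp2 wp3
slot 1 (MEM): ISSUE — free A2,Mu1,Ld1,B0 rp1 wp2
slot 2 (MUL): stall RD_PORT — free A2,Mu1,Ld1,B0 rp1 wp2
slot 3 (MEM): ISSUE — free A2,Mu1,Ld0,B0 rp0 wp1
slot 4 (MEM): stall FU — free A2,Mu1,Ld0,B0 rp0 wp1
slot 5 (MEM): stall FU — free A2,Mu1,Ld0,B0 rp0 wp1
slot 6 (ALU): stall RD_PORT — free A2,Mu1,Ld0,B0 rp0 wp1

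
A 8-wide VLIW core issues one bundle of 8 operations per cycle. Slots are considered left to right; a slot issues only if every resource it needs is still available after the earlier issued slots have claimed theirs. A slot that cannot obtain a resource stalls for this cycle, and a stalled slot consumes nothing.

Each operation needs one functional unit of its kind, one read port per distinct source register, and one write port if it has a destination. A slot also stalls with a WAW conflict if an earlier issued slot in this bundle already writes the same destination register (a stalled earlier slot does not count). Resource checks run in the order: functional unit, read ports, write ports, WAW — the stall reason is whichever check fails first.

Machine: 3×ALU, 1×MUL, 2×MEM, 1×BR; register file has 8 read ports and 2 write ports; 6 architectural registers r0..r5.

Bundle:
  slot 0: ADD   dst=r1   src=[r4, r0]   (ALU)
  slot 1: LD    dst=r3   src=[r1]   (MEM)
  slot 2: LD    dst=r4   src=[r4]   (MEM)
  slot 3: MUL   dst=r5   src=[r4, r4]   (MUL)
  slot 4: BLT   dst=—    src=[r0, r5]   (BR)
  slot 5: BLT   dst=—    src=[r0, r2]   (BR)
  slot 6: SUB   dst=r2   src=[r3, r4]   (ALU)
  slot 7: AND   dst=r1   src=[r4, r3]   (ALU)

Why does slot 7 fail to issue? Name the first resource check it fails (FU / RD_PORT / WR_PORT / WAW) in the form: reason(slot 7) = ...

slot 0 (ALU): ISSUE — free A2,Mu1,Ld2,B1 rp6 wp1
slot 1 (MEM): ISSUE — free A2,Mu1,Ld1,B1 rp5 wp0
slot 2 (MEM): stall WR_PORT — free A2,Mu1,Ld1,B1 rp5 wp0
slot 3 (MUL): stall WR_PORT — free A2,Mu1,Ld1,B1 rp5 wp0
slot 4 (BR): ISSUE — free A2,Mu1,Ld1,B0 rp3 wp0
slot 5 (BR): stall FU — free A2,Mu1,Ld1,B0 rp3 wp0
slot 6 (ALU): stall WR_PORT — free A2,Mu1,Ld1,B0 rp3 wp0
slot 7 (ALU): stall WR_PORT — free A2,Mu1,Ld1,B0 rp3 wp0

reason(slot 7) = WR_PORT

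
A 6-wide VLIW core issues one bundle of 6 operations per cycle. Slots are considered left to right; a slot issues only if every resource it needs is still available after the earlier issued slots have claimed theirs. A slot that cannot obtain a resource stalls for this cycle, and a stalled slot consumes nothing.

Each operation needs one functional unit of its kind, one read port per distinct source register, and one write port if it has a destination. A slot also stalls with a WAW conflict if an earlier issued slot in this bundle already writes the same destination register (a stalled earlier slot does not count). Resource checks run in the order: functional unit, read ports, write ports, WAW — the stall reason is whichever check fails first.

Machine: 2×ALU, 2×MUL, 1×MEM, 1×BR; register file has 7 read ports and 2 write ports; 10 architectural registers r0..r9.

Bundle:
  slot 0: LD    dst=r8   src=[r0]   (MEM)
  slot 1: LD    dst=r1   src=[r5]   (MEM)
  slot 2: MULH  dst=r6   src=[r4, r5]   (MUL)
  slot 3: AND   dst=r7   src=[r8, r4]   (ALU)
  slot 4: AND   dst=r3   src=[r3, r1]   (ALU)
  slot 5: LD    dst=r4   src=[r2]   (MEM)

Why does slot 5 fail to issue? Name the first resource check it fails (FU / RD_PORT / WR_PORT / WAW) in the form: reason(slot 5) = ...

reason(slot 5) = FU

(0) want 1×MEM +1rd +1wr — yes → AL2|MU2|ME0|BR1|rd6|wr1
(1) want 1×MEM +1rd +1wr — FU → AL2|MU2|ME0|BR1|rd6|wr1
(2) want 1×MUL +2rd +1wr — yes → AL2|MU1|ME0|BR1|rd4|wr0
(3) want 1×ALU +2rd +1wr — WR_PORT → AL2|MU1|ME0|BR1|rd4|wr0
(4) want 1×ALU +2rd +1wr — WR_PORT → AL2|MU1|ME0|BR1|rd4|wr0
(5) want 1×MEM +1rd +1wr — FU → AL2|MU1|ME0|BR1|rd4|wr0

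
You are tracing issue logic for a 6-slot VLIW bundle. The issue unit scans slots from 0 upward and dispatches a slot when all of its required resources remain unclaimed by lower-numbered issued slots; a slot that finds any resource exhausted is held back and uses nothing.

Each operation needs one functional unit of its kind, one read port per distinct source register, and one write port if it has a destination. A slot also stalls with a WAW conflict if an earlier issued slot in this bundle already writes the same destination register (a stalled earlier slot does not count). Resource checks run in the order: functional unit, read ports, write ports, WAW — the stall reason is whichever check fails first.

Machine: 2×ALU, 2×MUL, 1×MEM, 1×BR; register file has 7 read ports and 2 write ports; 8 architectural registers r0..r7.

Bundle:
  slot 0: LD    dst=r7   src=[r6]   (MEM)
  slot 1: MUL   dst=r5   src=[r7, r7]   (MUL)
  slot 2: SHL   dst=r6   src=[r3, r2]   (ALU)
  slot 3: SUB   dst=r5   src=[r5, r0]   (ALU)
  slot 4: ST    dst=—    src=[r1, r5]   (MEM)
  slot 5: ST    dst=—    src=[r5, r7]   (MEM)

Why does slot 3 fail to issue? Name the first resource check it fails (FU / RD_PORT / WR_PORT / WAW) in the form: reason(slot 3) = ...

reason(slot 3) = WR_PORT

slot 0 (MEM): ISSUE — free A2,Mu2,Ld0,B1 rp6 wp1
slot 1 (MUL): ISSUE — free A2,Mu1,Ld0,B1 rp5 wp0
slot 2 (ALU): stall WR_PORT — free A2,Mu1,Ld0,B1 rp5 wp0
slot 3 (ALU): stall WR_PORT — free A2,Mu1,Ld0,B1 rp5 wp0
slot 4 (MEM): stall FU — free A2,Mu1,Ld0,B1 rp5 wp0
slot 5 (MEM): stall FU — free A2,Mu1,Ld0,B1 rp5 wp0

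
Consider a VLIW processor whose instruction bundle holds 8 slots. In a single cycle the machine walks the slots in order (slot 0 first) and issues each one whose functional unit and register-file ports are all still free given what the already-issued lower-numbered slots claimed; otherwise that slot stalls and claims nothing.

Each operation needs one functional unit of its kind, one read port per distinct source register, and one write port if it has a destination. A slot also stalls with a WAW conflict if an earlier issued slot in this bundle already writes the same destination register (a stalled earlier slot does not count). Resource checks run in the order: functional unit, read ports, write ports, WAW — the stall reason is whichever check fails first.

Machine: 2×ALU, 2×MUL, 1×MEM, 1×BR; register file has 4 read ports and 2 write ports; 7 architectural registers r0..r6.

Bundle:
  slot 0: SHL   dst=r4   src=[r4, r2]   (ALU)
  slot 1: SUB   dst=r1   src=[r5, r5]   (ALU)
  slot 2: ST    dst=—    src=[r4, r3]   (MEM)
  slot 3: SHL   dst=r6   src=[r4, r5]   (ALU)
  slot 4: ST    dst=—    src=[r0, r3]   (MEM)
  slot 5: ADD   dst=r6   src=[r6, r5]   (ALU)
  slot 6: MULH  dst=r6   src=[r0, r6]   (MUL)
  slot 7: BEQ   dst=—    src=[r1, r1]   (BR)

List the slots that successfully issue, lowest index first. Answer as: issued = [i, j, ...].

issued = [0, 1, 7]

[0] ALU needs rd=2 wr=1: ok; after: ALU=1 MUL=2 MEM=1 BR=1, R=2, W=1
[1] ALU needs rd=1 wr=1: ok; after: ALU=0 MUL=2 MEM=1 BR=1, R=1, W=0
[2] MEM needs rd=2 wr=0: RD_PORT; after: ALU=0 MUL=2 MEM=1 BR=1, R=1, W=0
[3] ALU needs rd=2 wr=1: FU; after: ALU=0 MUL=2 MEM=1 BR=1, R=1, W=0
[4] MEM needs rd=2 wr=0: RD_PORT; after: ALU=0 MUL=2 MEM=1 BR=1, R=1, W=0
[5] ALU needs rd=2 wr=1: FU; after: ALU=0 MUL=2 MEM=1 BR=1, R=1, W=0
[6] MUL needs rd=2 wr=1: RD_PORT; after: ALU=0 MUL=2 MEM=1 BR=1, R=1, W=0
[7] BR needs rd=1 wr=0: ok; after: ALU=0 MUL=2 MEM=1 BR=0, R=0, W=0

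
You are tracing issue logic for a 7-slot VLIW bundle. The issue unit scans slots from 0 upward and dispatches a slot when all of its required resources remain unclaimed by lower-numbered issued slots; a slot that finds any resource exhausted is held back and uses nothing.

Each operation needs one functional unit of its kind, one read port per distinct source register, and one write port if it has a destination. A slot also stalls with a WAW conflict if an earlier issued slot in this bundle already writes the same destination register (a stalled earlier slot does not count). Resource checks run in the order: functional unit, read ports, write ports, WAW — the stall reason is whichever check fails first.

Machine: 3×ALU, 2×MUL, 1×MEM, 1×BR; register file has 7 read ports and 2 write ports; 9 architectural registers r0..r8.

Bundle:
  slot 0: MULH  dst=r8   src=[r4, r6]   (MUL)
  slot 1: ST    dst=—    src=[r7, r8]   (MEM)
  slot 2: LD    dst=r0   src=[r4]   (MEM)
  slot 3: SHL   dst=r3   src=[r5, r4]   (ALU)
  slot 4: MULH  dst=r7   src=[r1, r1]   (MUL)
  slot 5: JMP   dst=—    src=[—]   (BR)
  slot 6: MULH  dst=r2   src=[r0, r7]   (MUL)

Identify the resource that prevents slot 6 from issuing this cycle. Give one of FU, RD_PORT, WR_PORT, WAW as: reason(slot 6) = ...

reason(slot 6) = RD_PORT

[0] MUL needs rd=2 wr=1: ok; after: ALU=3 MUL=1 MEM=1 BR=1, R=5, W=1
[1] MEM needs rd=2 wr=0: ok; after: ALU=3 MUL=1 MEM=0 BR=1, R=3, W=1
[2] MEM needs rd=1 wr=1: FU; after: ALU=3 MUL=1 MEM=0 BR=1, R=3, W=1
[3] ALU needs rd=2 wr=1: ok; after: ALU=2 MUL=1 MEM=0 BR=1, R=1, W=0
[4] MUL needs rd=1 wr=1: WR_PORT; after: ALU=2 MUL=1 MEM=0 BR=1, R=1, W=0
[5] BR needs rd=0 wr=0: ok; after: ALU=2 MUL=1 MEM=0 BR=0, R=1, W=0
[6] MUL needs rd=2 wr=1: RD_PORT; after: ALU=2 MUL=1 MEM=0 BR=0, R=1, W=0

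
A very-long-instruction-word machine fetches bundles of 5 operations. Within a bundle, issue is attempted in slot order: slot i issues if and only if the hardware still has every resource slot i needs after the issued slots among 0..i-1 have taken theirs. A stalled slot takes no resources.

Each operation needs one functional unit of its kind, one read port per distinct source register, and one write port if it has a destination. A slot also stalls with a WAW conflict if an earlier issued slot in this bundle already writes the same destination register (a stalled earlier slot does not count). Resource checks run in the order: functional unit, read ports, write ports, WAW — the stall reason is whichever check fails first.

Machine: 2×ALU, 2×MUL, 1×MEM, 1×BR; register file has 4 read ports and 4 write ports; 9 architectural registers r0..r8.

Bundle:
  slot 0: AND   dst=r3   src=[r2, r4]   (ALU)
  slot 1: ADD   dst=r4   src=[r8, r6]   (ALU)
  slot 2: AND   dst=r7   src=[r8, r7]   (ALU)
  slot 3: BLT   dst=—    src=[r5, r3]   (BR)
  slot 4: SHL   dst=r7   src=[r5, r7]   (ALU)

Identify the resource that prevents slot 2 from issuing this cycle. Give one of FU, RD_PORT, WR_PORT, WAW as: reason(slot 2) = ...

reason(slot 2) = FU

  0. ALU→r3 ⇒ go  {1A/2Mu/1Ld/1B | 2r 3w}
  1. ALU→r4 ⇒ go  {0A/2Mu/1Ld/1B | 0r 2w}
  2. ALU→r7 ⇒ no(FU)  {0A/2Mu/1Ld/1B | 0r 2w}
  3. BR ⇒ no(RD_PORT)  {0A/2Mu/1Ld/1B | 0r 2w}
  4. ALU→r7 ⇒ no(FU)  {0A/2Mu/1Ld/1B | 0r 2w}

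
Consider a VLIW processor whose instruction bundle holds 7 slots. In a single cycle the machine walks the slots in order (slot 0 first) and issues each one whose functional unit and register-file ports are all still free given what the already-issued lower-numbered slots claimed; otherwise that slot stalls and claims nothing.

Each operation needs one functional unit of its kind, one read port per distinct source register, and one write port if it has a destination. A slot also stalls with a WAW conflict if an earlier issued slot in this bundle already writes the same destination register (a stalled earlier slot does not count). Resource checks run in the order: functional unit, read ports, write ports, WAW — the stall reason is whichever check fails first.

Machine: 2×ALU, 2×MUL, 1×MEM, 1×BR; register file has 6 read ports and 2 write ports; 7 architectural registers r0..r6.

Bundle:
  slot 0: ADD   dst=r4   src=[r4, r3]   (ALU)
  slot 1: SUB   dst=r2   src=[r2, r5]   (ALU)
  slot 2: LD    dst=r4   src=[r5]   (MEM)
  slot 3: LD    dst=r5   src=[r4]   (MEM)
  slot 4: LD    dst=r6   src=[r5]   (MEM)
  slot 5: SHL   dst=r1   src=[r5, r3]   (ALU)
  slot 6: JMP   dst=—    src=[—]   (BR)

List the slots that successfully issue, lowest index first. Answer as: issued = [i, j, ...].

slot 0 (ALU): ISSUE — free A1,Mu2,Ld1,B1 rp4 wp1
slot 1 (ALU): ISSUE — free A0,Mu2,Ld1,B1 rp2 wp0
slot 2 (MEM): stall WR_PORT — free A0,Mu2,Ld1,B1 rp2 wp0
slot 3 (MEM): stall WR_PORT — free A0,Mu2,Ld1,B1 rp2 wp0
slot 4 (MEM): stall WR_PORT — free A0,Mu2,Ld1,B1 rp2 wp0
slot 5 (ALU): stall FU — free A0,Mu2,Ld1,B1 rp2 wp0
slot 6 (BR): ISSUE — free A0,Mu2,Ld1,B0 rp2 wp0

issued = [0, 1, 6]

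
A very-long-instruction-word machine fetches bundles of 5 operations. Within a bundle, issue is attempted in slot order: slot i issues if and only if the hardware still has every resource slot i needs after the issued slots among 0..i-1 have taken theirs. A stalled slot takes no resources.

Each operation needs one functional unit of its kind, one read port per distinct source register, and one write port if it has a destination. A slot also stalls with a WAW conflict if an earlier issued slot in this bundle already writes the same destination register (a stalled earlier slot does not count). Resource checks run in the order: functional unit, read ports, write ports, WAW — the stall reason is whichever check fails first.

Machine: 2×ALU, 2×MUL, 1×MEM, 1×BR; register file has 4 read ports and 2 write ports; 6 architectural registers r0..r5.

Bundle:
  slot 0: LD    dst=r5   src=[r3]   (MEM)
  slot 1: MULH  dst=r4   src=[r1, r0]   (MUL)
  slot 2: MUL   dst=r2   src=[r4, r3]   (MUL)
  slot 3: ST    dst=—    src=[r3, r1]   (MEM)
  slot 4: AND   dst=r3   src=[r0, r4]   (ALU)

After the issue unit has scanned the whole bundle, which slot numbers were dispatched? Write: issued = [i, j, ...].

(0) want 1×MEM +1rd +1wr — yes → AL2|MU2|ME0|BR1|rd3|wr1
(1) want 1×MUL +2rd +1wr — yes → AL2|MU1|ME0|BR1|rd1|wr0
(2) want 1×MUL +2rd +1wr — RD_PORT → AL2|MU1|ME0|BR1|rd1|wr0
(3) want 1×MEM +2rd +0wr — FU → AL2|MU1|ME0|BR1|rd1|wr0
(4) want 1×ALU +2rd +1wr — RD_PORT → AL2|MU1|ME0|BR1|rd1|wr0

issued = [0, 1]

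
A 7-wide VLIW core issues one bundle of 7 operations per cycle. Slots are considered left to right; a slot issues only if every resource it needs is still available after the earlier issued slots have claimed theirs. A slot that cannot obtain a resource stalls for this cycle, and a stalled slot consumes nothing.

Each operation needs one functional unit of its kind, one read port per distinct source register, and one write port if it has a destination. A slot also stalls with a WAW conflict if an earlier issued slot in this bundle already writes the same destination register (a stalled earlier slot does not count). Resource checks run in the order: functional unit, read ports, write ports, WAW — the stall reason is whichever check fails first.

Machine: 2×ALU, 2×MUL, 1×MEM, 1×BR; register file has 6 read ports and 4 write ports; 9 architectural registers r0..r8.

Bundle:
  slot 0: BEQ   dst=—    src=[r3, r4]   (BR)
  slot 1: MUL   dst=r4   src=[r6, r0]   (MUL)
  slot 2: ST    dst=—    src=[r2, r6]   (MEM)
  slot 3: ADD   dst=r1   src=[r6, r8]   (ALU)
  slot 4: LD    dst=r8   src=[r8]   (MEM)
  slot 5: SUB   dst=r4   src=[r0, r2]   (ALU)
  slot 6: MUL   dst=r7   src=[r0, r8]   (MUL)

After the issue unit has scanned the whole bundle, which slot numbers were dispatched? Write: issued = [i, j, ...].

issued = [0, 1, 2]

#0 BR src=r3,r4 dispatched  <A:2 Mu:2 Ld:1 B:0 rd:4 wr:4>
#1 MUL src=r6,r0 dispatched  <A:2 Mu:1 Ld:1 B:0 rd:2 wr:3>
#2 MEM src=r2,r6 dispatched  <A:2 Mu:1 Ld:0 B:0 rd:0 wr:3>
#3 ALU src=r6,r8 held:RD_PORT  <A:2 Mu:1 Ld:0 B:0 rd:0 wr:3>
#4 MEM src=r8 held:FU  <A:2 Mu:1 Ld:0 B:0 rd:0 wr:3>
#5 ALU src=r0,r2 held:RD_PORT  <A:2 Mu:1 Ld:0 B:0 rd:0 wr:3>
#6 MUL src=r0,r8 held:RD_PORT  <A:2 Mu:1 Ld:0 B:0 rd:0 wr:3>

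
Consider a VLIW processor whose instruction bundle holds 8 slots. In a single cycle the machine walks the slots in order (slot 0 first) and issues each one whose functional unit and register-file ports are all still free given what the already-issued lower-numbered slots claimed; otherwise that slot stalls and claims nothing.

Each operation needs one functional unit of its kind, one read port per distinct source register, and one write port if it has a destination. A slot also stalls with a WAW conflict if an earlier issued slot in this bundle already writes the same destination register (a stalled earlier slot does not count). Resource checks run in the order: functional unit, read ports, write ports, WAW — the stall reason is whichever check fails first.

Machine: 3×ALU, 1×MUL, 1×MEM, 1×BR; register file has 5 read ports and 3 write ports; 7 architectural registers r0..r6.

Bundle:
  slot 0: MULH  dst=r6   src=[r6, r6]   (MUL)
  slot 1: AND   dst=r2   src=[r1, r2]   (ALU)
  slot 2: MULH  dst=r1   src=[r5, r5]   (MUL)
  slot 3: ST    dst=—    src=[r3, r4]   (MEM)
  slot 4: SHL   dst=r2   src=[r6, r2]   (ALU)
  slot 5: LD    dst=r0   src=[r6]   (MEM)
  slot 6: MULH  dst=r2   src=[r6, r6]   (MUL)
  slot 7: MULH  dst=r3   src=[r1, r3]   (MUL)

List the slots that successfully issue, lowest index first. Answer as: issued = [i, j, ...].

issued = [0, 1, 3]

(0) want 1×MUL +1rd +1wr — yes → AL3|MU0|ME1|BR1|rd4|wr2
(1) want 1×ALU +2rd +1wr — yes → AL2|MU0|ME1|BR1|rd2|wr1
(2) want 1×MUL +1rd +1wr — FU → AL2|MU0|ME1|BR1|rd2|wr1
(3) want 1×MEM +2rd +0wr — yes → AL2|MU0|ME0|BR1|rd0|wr1
(4) want 1×ALU +2rd +1wr — RD_PORT → AL2|MU0|ME0|BR1|rd0|wr1
(5) want 1×MEM +1rd +1wr — FU → AL2|MU0|ME0|BR1|rd0|wr1
(6) want 1×MUL +1rd +1wr — FU → AL2|MU0|ME0|BR1|rd0|wr1
(7) want 1×MUL +2rd +1wr — FU → AL2|MU0|ME0|BR1|rd0|wr1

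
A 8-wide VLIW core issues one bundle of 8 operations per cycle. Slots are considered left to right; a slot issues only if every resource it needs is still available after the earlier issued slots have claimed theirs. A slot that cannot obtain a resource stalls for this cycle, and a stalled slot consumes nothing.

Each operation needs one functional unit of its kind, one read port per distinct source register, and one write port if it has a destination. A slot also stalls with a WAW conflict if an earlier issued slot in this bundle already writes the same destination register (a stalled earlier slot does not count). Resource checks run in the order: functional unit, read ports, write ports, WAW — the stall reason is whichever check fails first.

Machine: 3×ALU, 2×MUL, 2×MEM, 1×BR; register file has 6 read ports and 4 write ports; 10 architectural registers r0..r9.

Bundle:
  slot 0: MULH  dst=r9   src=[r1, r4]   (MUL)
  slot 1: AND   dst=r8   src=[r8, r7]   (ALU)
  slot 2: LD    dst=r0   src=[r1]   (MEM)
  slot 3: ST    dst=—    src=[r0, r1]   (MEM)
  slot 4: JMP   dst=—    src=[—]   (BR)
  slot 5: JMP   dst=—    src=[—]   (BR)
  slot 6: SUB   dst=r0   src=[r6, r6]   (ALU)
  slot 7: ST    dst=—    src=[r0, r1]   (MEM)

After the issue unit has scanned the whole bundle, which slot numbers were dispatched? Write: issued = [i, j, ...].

#0 MUL src=r1,r4 dispatched  <A:3 Mu:1 Ld:2 B:1 rd:4 wr:3>
#1 ALU src=r8,r7 dispatched  <A:2 Mu:1 Ld:2 B:1 rd:2 wr:2>
#2 MEM src=r1 dispatched  <A:2 Mu:1 Ld:1 B:1 rd:1 wr:1>
#3 MEM src=r0,r1 held:RD_PORT  <A:2 Mu:1 Ld:1 B:1 rd:1 wr:1>
#4 BR src=- dispatched  <A:2 Mu:1 Ld:1 B:0 rd:1 wr:1>
#5 BR src=- held:FU  <A:2 Mu:1 Ld:1 B:0 rd:1 wr:1>
#6 ALU src=r6,r6 held:WAW  <A:2 Mu:1 Ld:1 B:0 rd:1 wr:1>
#7 MEM src=r0,r1 held:RD_PORT  <A:2 Mu:1 Ld:1 B:0 rd:1 wr:1>

issued = [0, 1, 2, 4]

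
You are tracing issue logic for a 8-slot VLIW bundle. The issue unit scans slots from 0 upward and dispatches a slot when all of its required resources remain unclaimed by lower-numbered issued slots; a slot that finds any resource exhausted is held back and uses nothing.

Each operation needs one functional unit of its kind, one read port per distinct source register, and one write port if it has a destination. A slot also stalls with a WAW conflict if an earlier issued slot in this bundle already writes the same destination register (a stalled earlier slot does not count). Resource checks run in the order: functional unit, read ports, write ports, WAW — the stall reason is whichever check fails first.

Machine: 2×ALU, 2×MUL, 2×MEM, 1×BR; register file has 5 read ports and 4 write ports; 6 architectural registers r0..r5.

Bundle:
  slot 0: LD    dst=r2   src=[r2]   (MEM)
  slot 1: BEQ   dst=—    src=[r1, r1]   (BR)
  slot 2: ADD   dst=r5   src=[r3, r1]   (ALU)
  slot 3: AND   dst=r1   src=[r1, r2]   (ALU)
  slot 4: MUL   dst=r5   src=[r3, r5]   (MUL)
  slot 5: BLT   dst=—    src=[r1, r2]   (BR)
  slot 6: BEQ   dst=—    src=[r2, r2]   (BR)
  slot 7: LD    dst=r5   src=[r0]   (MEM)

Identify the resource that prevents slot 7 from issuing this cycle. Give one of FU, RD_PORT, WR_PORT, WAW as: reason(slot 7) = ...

reason(slot 7) = WAW

slot 0 (MEM): ISSUE — free A2,Mu2,Ld1,B1 rp4 wp3
slot 1 (BR): ISSUE — free A2,Mu2,Ld1,B0 rp3 wp3
slot 2 (ALU): ISSUE — free A1,Mu2,Ld1,B0 rp1 wp2
slot 3 (ALU): stall RD_PORT — free A1,Mu2,Ld1,B0 rp1 wp2
slot 4 (MUL): stall RD_PORT — free A1,Mu2,Ld1,B0 rp1 wp2
slot 5 (BR): stall FU — free A1,Mu2,Ld1,B0 rp1 wp2
slot 6 (BR): stall FU — free A1,Mu2,Ld1,B0 rp1 wp2
slot 7 (MEM): stall WAW — free A1,Mu2,Ld1,B0 rp1 wp2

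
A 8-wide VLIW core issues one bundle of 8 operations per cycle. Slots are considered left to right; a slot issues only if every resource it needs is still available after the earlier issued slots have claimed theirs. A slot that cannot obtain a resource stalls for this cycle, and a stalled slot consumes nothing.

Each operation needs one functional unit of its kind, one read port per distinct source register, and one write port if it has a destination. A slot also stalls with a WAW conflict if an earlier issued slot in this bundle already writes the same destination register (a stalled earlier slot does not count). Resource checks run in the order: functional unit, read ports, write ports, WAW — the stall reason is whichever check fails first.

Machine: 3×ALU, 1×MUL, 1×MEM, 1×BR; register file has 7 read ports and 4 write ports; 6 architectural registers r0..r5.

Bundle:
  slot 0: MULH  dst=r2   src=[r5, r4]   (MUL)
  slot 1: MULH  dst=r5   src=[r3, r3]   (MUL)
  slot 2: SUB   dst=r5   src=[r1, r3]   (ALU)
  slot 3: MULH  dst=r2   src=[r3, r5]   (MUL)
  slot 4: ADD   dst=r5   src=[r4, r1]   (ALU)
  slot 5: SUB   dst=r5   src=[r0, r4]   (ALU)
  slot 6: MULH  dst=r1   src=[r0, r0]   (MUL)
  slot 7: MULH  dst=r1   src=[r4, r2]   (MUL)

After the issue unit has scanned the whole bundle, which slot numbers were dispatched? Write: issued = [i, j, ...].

issued = [0, 2]

#0 MUL src=r5,r4 dispatched  <A:3 Mu:0 Ld:1 B:1 rd:5 wr:3>
#1 MUL src=r3,r3 held:FU  <A:3 Mu:0 Ld:1 B:1 rd:5 wr:3>
#2 ALU src=r1,r3 dispatched  <A:2 Mu:0 Ld:1 B:1 rd:3 wr:2>
#3 MUL src=r3,r5 held:FU  <A:2 Mu:0 Ld:1 B:1 rd:3 wr:2>
#4 ALU src=r4,r1 held:WAW  <A:2 Mu:0 Ld:1 B:1 rd:3 wr:2>
#5 ALU src=r0,r4 held:WAW  <A:2 Mu:0 Ld:1 B:1 rd:3 wr:2>
#6 MUL src=r0,r0 held:FU  <A:2 Mu:0 Ld:1 B:1 rd:3 wr:2>
#7 MUL src=r4,r2 held:FU  <A:2 Mu:0 Ld:1 B:1 rd:3 wr:2>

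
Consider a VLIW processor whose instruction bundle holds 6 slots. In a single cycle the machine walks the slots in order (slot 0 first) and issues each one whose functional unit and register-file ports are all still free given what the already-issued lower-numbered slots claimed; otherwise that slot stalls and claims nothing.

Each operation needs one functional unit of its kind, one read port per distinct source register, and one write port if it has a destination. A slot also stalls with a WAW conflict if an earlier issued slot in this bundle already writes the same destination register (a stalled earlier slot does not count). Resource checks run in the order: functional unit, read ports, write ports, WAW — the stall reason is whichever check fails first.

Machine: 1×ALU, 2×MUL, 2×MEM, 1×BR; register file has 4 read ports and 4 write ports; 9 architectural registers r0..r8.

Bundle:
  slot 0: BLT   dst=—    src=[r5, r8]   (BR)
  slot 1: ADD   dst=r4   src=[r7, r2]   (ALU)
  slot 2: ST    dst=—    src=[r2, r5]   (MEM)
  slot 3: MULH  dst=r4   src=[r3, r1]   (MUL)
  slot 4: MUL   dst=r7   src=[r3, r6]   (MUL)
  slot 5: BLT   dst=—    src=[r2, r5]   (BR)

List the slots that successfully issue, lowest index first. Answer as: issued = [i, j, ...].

[0] BR needs rd=2 wr=0: ok; after: ALU=1 MUL=2 MEM=2 BR=0, R=2, W=4
[1] ALU needs rd=2 wr=1: ok; after: ALU=0 MUL=2 MEM=2 BR=0, R=0, W=3
[2] MEM needs rd=2 wr=0: RD_PORT; after: ALU=0 MUL=2 MEM=2 BR=0, R=0, W=3
[3] MUL needs rd=2 wr=1: RD_PORT; after: ALU=0 MUL=2 MEM=2 BR=0, R=0, W=3
[4] MUL needs rd=2 wr=1: RD_PORT; after: ALU=0 MUL=2 MEM=2 BR=0, R=0, W=3
[5] BR needs rd=2 wr=0: FU; after: ALU=0 MUL=2 MEM=2 BR=0, R=0, W=3

issued = [0, 1]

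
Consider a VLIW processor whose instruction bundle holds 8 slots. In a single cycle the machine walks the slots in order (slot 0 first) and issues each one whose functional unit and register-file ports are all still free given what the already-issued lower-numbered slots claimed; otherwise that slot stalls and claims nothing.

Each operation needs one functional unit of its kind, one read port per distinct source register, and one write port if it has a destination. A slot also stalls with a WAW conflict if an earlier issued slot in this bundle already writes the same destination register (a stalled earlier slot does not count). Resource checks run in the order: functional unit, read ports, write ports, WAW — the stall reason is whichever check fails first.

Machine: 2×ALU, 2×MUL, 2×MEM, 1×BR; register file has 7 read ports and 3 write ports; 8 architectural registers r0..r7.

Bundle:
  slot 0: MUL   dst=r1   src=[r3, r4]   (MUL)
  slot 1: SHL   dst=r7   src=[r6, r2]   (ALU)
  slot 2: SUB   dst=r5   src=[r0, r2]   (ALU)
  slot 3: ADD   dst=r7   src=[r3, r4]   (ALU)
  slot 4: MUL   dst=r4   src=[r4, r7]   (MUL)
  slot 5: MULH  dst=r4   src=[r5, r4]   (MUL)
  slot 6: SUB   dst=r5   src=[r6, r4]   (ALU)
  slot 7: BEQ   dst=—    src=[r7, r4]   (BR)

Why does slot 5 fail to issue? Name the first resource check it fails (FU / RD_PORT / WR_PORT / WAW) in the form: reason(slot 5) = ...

reason(slot 5) = RD_PORT

[0] MUL needs rd=2 wr=1: ok; after: ALU=2 MUL=1 MEM=2 BR=1, R=5, W=2
[1] ALU needs rd=2 wr=1: ok; after: ALU=1 MUL=1 MEM=2 BR=1, R=3, W=1
[2] ALU needs rd=2 wr=1: ok; after: ALU=0 MUL=1 MEM=2 BR=1, R=1, W=0
[3] ALU needs rd=2 wr=1: FU; after: ALU=0 MUL=1 MEM=2 BR=1, R=1, W=0
[4] MUL needs rd=2 wr=1: RD_PORT; after: ALU=0 MUL=1 MEM=2 BR=1, R=1, W=0
[5] MUL needs rd=2 wr=1: RD_PORT; after: ALU=0 MUL=1 MEM=2 BR=1, R=1, W=0
[6] ALU needs rd=2 wr=1: FU; after: ALU=0 MUL=1 MEM=2 BR=1, R=1, W=0
[7] BR needs rd=2 wr=0: RD_PORT; after: ALU=0 MUL=1 MEM=2 BR=1, R=1, W=0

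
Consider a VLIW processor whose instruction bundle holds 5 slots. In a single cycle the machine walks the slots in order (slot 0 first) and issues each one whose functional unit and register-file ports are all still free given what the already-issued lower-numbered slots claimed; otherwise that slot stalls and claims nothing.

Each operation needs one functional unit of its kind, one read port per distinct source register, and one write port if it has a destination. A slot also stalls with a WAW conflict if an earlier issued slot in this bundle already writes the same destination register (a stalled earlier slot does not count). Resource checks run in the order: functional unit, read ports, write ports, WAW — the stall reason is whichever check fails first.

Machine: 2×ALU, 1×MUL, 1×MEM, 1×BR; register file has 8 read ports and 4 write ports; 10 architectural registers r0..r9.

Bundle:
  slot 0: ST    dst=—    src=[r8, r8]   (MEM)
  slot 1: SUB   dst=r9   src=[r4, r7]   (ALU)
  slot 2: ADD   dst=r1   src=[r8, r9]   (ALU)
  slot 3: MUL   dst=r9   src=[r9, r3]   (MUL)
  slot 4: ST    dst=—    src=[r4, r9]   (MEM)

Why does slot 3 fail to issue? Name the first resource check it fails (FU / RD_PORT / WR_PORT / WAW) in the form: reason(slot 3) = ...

slot 0 (MEM): ISSUE — free A2,Mu1,Ld0,B1 rp7 wp4
slot 1 (ALU): ISSUE — free A1,Mu1,Ld0,B1 rp5 wp3
slot 2 (ALU): ISSUE — free A0,Mu1,Ld0,B1 rp3 wp2
slot 3 (MUL): stall WAW — free A0,Mu1,Ld0,B1 rp3 wp2
slot 4 (MEM): stall FU — free A0,Mu1,Ld0,B1 rp3 wp2

reason(slot 3) = WAW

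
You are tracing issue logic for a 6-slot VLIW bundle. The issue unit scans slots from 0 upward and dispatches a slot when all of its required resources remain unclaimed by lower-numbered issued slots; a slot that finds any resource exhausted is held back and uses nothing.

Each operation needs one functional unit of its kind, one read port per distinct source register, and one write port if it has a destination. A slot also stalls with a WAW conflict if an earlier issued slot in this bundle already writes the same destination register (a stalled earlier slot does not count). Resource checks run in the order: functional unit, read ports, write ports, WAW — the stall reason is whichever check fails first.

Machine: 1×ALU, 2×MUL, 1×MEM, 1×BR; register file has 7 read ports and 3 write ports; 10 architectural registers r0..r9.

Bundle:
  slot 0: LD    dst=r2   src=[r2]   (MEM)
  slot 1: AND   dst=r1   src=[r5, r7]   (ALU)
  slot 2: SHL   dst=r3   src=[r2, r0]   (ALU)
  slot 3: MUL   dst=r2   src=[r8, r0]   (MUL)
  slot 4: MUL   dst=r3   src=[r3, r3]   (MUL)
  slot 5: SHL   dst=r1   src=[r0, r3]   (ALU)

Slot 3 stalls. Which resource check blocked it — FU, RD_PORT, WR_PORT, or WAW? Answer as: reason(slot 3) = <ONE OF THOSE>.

reason(slot 3) = WAW

slot 0 (MEM): ISSUE — free A1,Mu2,Ld0,B1 rp6 wp2
slot 1 (ALU): ISSUE — free A0,Mu2,Ld0,B1 rp4 wp1
slot 2 (ALU): stall FU — free A0,Mu2,Ld0,B1 rp4 wp1
slot 3 (MUL): stall WAW — free A0,Mu2,Ld0,B1 rp4 wp1
slot 4 (MUL): ISSUE — free A0,Mu1,Ld0,B1 rp3 wp0
slot 5 (ALU): stall FU — free A0,Mu1,Ld0,B1 rp3 wp0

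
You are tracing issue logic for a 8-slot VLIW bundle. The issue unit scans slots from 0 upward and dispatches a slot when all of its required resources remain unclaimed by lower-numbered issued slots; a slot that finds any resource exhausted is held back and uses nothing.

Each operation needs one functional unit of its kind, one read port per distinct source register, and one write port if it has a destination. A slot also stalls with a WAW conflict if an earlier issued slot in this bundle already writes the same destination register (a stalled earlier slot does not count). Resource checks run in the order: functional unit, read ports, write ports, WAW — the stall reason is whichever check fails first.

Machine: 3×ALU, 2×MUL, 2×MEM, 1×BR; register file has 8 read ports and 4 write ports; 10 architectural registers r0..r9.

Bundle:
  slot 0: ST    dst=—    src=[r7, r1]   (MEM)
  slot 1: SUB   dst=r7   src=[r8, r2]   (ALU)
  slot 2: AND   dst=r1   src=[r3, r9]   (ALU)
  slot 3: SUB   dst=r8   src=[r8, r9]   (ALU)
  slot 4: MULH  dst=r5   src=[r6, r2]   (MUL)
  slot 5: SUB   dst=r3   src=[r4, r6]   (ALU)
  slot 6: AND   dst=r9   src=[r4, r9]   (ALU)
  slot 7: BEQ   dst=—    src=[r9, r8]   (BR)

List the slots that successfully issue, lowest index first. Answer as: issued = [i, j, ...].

(0) want 1×MEM +2rd +0wr — yes → AL3|MU2|ME1|BR1|rd6|wr4
(1) want 1×ALU +2rd +1wr — yes → AL2|MU2|ME1|BR1|rd4|wr3
(2) want 1×ALU +2rd +1wr — yes → AL1|MU2|ME1|BR1|rd2|wr2
(3) want 1×ALU +2rd +1wr — yes → AL0|MU2|ME1|BR1|rd0|wr1
(4) want 1×MUL +2rd +1wr — RD_PORT → AL0|MU2|ME1|BR1|rd0|wr1
(5) want 1×ALU +2rd +1wr — FU → AL0|MU2|ME1|BR1|rd0|wr1
(6) want 1×ALU +2rd +1wr — FU → AL0|MU2|ME1|BR1|rd0|wr1
(7) want 1×BR +2rd +0wr — RD_PORT → AL0|MU2|ME1|BR1|rd0|wr1

issued = [0, 1, 2, 3]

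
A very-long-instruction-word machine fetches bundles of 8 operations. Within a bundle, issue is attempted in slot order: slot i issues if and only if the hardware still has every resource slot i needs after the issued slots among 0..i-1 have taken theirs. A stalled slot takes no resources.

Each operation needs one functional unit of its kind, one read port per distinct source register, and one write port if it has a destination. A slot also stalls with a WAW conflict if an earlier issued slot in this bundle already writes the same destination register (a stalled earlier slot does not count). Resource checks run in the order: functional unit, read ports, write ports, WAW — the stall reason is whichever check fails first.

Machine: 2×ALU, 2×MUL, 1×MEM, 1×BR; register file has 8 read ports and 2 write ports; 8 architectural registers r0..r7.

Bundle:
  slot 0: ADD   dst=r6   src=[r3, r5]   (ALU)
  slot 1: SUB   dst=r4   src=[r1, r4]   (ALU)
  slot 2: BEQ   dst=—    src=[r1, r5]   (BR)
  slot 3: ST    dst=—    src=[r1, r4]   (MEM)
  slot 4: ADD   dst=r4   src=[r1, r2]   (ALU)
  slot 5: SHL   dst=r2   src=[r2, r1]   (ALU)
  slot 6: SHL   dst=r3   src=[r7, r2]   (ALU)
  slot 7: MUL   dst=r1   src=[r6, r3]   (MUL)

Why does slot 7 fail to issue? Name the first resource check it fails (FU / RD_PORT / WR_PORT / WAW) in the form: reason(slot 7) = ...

#0 ALU src=r3,r5 dispatched  <A:1 Mu:2 Ld:1 B:1 rd:6 wr:1>
#1 ALU src=r1,r4 dispatched  <A:0 Mu:2 Ld:1 B:1 rd:4 wr:0>
#2 BR src=r1,r5 dispatched  <A:0 Mu:2 Ld:1 B:0 rd:2 wr:0>
#3 MEM src=r1,r4 dispatched  <A:0 Mu:2 Ld:0 B:0 rd:0 wr:0>
#4 ALU src=r1,r2 held:FU  <A:0 Mu:2 Ld:0 B:0 rd:0 wr:0>
#5 ALU src=r2,r1 held:FU  <A:0 Mu:2 Ld:0 B:0 rd:0 wr:0>
#6 ALU src=r7,r2 held:FU  <A:0 Mu:2 Ld:0 B:0 rd:0 wr:0>
#7 MUL src=r6,r3 held:RD_PORT  <A:0 Mu:2 Ld:0 B:0 rd:0 wr:0>

reason(slot 7) = RD_PORT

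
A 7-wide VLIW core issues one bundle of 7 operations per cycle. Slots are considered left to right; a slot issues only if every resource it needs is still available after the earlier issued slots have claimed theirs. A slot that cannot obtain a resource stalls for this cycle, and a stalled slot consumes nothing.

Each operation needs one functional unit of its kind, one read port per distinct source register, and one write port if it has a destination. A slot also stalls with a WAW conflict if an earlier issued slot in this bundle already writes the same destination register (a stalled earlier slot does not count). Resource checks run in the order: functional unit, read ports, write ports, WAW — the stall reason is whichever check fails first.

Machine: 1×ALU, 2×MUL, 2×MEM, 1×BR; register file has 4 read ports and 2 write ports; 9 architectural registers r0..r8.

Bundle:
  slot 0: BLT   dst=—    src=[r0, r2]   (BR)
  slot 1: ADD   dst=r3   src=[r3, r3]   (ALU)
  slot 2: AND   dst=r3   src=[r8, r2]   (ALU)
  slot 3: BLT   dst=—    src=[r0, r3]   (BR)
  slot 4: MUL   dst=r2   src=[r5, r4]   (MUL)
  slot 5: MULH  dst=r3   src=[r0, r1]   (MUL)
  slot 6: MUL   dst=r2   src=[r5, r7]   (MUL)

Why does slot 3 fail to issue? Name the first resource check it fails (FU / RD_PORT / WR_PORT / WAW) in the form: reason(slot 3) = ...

  0. BR ⇒ go  {1A/2Mu/2Ld/0B | 2r 2w}
  1. ALU→r3 ⇒ go  {0A/2Mu/2Ld/0B | 1r 1w}
  2. ALU→r3 ⇒ no(FU)  {0A/2Mu/2Ld/0B | 1r 1w}
  3. BR ⇒ no(FU)  {0A/2Mu/2Ld/0B | 1r 1w}
  4. MUL→r2 ⇒ no(RD_PORT)  {0A/2Mu/2Ld/0B | 1r 1w}
  5. MUL→r3 ⇒ no(RD_PORT)  {0A/2Mu/2Ld/0B | 1r 1w}
  6. MUL→r2 ⇒ no(RD_PORT)  {0A/2Mu/2Ld/0B | 1r 1w}

reason(slot 3) = FU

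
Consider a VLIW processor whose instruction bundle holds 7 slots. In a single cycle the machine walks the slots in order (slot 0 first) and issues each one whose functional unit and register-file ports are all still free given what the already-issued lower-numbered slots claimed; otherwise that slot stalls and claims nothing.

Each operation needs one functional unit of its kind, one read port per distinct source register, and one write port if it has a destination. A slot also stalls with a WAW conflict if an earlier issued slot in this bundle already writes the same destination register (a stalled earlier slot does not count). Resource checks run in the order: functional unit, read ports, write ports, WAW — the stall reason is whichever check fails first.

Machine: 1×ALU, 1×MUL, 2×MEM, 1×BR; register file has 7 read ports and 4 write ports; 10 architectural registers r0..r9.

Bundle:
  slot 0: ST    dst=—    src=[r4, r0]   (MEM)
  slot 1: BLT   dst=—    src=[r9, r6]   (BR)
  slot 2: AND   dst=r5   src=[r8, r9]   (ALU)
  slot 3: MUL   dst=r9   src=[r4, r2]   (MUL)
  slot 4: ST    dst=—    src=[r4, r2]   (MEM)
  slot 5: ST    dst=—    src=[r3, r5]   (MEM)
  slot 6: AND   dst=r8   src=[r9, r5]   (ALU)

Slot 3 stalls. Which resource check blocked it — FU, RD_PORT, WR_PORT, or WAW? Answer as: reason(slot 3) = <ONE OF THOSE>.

slot 0 (MEM): ISSUE — free A1,Mu1,Ld1,B1 rp5 wp4
slot 1 (BR): ISSUE — free A1,Mu1,Ld1,B0 rp3 wp4
slot 2 (ALU): ISSUE — free A0,Mu1,Ld1,B0 rp1 wp3
slot 3 (MUL): stall RD_PORT — free A0,Mu1,Ld1,B0 rp1 wp3
slot 4 (MEM): stall RD_PORT — free A0,Mu1,Ld1,B0 rp1 wp3
slot 5 (MEM): stall RD_PORT — free A0,Mu1,Ld1,B0 rp1 wp3
slot 6 (ALU): stall FU — free A0,Mu1,Ld1,B0 rp1 wp3

reason(slot 3) = RD_PORT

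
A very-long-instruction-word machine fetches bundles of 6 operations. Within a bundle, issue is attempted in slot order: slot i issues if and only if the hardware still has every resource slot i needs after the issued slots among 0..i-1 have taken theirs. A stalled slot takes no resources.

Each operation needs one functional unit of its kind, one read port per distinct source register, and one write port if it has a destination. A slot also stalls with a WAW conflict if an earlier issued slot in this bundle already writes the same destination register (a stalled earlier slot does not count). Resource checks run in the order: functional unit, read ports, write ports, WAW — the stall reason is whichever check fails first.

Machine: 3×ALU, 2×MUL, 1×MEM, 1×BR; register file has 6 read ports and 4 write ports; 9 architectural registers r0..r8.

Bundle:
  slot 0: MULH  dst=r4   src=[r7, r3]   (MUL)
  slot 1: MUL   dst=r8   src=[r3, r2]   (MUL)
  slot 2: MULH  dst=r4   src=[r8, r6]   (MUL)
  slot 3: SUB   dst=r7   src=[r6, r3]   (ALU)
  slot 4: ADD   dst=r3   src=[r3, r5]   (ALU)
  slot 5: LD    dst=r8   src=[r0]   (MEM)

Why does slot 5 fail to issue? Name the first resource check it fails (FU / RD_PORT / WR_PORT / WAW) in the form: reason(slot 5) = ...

reason(slot 5) = RD_PORT

slot 0 (MUL): ISSUE — free A3,Mu1,Ld1,B1 rp4 wp3
slot 1 (MUL): ISSUE — free A3,Mu0,Ld1,B1 rp2 wp2
slot 2 (MUL): stall FU — free A3,Mu0,Ld1,B1 rp2 wp2
slot 3 (ALU): ISSUE — free A2,Mu0,Ld1,B1 rp0 wp1
slot 4 (ALU): stall RD_PORT — free A2,Mu0,Ld1,B1 rp0 wp1
slot 5 (MEM): stall RD_PORT — free A2,Mu0,Ld1,B1 rp0 wp1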